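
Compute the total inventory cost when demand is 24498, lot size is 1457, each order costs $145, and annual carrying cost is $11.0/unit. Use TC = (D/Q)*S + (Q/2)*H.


TC = 24498/1457 * 145 + 1457/2 * 11.0

$10451.53


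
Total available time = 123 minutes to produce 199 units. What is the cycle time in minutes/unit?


Formula: CT = Available Time / Number of Units
CT = 123 min / 199 units
CT = 0.62 min/unit

0.62 min/unit


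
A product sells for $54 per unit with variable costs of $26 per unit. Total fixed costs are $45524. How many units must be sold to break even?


Formula: BEQ = Fixed Costs / (Price - Variable Cost)
Contribution margin = $54 - $26 = $28/unit
BEQ = ceil($45524 / $28/unit) = ceil(1625.86) = 1626 units

1626 units


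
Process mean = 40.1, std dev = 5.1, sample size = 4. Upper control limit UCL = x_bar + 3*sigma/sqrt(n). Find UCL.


UCL = 40.1 + 3 * 5.1 / sqrt(4)

47.75


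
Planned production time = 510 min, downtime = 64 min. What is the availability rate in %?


Formula: Availability = (Planned Time - Downtime) / Planned Time * 100
Uptime = 510 - 64 = 446 min
Availability = 446 / 510 * 100 = 87.5%

87.5%


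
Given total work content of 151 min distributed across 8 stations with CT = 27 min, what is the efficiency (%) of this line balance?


Formula: Efficiency = Sum of Task Times / (N_stations * CT) * 100
Total station capacity = 8 stations * 27 min = 216 min
Efficiency = 151 / 216 * 100 = 69.9%

69.9%


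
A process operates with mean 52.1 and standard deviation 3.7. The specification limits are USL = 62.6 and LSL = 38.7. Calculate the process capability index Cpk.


Cpu = (62.6 - 52.1) / (3 * 3.7) = 0.95
Cpl = (52.1 - 38.7) / (3 * 3.7) = 1.21
Cpk = min(0.95, 1.21) = 0.95

0.95


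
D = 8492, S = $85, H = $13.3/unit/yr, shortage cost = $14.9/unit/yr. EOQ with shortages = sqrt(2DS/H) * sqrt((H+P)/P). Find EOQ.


Formula: EOQ* = sqrt(2DS/H) * sqrt((H+P)/P)
Base EOQ = sqrt(2*8492*85/13.3) = 329.46 units
Correction = sqrt((13.3+14.9)/14.9) = 1.37572
EOQ* = 329.46 * 1.37572 = 453.2 units

453.2 units


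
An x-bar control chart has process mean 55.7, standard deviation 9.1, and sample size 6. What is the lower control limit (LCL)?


LCL = 55.7 - 3 * 9.1 / sqrt(6)

44.55


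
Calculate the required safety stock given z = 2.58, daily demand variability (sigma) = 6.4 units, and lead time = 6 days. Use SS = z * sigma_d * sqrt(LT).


Formula: SS = z * sigma_d * sqrt(LT)
sqrt(LT) = sqrt(6) = 2.4495
SS = 2.58 * 6.4 * 2.4495
SS = 40.4 units

40.4 units


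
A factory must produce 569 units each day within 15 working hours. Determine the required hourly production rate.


Formula: Production Rate = Daily Demand / Available Hours
Rate = 569 units/day / 15 hours/day
Rate = 37.9 units/hour

37.9 units/hour


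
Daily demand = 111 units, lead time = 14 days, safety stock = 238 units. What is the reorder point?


Formula: ROP = (Daily Demand * Lead Time) + Safety Stock
Demand during lead time = 111 * 14 = 1554 units
ROP = 1554 + 238 = 1792 units

1792 units


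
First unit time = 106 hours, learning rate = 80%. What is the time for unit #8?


Formula: T_n = T_1 * (learning_rate)^(log2(n)) where learning_rate = rate/100
Doublings = log2(8) = 3
T_n = 106 * 0.8^3
T_n = 106 * 0.512 = 54.3 hours

54.3 hours


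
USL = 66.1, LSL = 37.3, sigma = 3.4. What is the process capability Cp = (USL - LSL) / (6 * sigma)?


Cp = (66.1 - 37.3) / (6 * 3.4)

1.41


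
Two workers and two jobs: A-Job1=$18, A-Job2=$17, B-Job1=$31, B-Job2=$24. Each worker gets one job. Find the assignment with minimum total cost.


Option 1: A->1 + B->2 = $18 + $24 = $42
Option 2: A->2 + B->1 = $17 + $31 = $48
Min cost = min($42, $48) = $42

$42


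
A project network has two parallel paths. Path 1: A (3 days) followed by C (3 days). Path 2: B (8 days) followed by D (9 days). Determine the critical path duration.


Path 1 = 3 + 3 = 6 days
Path 2 = 8 + 9 = 17 days
Duration = max(6, 17) = 17 days

17 days


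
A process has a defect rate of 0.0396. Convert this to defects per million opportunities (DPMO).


DPMO = defect_rate * 1000000 = 0.0396 * 1000000

39600


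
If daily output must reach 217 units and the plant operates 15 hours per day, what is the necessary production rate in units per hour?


Formula: Production Rate = Daily Demand / Available Hours
Rate = 217 units/day / 15 hours/day
Rate = 14.5 units/hour

14.5 units/hour


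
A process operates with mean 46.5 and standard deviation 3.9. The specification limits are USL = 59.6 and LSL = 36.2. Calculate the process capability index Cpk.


Cpu = (59.6 - 46.5) / (3 * 3.9) = 1.12
Cpl = (46.5 - 36.2) / (3 * 3.9) = 0.88
Cpk = min(1.12, 0.88) = 0.88

0.88


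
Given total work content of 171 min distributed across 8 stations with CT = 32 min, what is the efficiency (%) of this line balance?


Formula: Efficiency = Sum of Task Times / (N_stations * CT) * 100
Total station capacity = 8 stations * 32 min = 256 min
Efficiency = 171 / 256 * 100 = 66.8%

66.8%


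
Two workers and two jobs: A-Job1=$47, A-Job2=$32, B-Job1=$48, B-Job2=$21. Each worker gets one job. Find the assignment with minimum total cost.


Option 1: A->1 + B->2 = $47 + $21 = $68
Option 2: A->2 + B->1 = $32 + $48 = $80
Min cost = min($68, $80) = $68

$68


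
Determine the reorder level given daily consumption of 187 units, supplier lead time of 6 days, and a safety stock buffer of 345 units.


Formula: ROP = (Daily Demand * Lead Time) + Safety Stock
Demand during lead time = 187 * 6 = 1122 units
ROP = 1122 + 345 = 1467 units

1467 units


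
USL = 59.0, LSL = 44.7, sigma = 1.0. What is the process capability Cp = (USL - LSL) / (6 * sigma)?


Cp = (59.0 - 44.7) / (6 * 1.0)

2.38


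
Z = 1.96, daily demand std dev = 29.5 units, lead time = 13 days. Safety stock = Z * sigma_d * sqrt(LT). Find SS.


Formula: SS = z * sigma_d * sqrt(LT)
sqrt(LT) = sqrt(13) = 3.6056
SS = 1.96 * 29.5 * 3.6056
SS = 208.5 units

208.5 units


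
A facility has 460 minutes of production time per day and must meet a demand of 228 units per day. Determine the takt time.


Formula: Takt Time = Available Production Time / Customer Demand
Takt = 460 min/day / 228 units/day
Takt = 2.02 min/unit

2.02 min/unit


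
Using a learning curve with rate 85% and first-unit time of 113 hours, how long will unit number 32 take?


Formula: T_n = T_1 * (learning_rate)^(log2(n)) where learning_rate = rate/100
Doublings = log2(32) = 5
T_n = 113 * 0.85^5
T_n = 113 * 0.4437 = 50.1 hours

50.1 hours


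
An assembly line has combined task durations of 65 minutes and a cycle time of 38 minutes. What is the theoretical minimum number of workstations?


Formula: N_min = ceil(Sum of Task Times / Cycle Time)
N_min = ceil(65 min / 38 min) = ceil(1.7105)
N_min = 2 stations

2


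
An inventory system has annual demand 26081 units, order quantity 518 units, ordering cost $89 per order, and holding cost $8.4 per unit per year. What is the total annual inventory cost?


TC = 26081/518 * 89 + 518/2 * 8.4

$6656.70


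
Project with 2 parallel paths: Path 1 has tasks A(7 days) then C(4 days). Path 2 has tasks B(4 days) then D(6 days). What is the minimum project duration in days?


Path 1 = 7 + 4 = 11 days
Path 2 = 4 + 6 = 10 days
Duration = max(11, 10) = 11 days

11 days


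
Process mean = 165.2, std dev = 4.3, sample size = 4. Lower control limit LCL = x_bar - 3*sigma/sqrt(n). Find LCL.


LCL = 165.2 - 3 * 4.3 / sqrt(4)

158.75


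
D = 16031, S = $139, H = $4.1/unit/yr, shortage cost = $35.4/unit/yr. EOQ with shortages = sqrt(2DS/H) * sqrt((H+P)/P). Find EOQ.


Formula: EOQ* = sqrt(2DS/H) * sqrt((H+P)/P)
Base EOQ = sqrt(2*16031*139/4.1) = 1042.58 units
Correction = sqrt((4.1+35.4)/35.4) = 1.05632
EOQ* = 1042.58 * 1.05632 = 1101.3 units

1101.3 units


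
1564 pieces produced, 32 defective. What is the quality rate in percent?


Formula: Quality Rate = Good Pieces / Total Pieces * 100
Good pieces = 1564 - 32 = 1532
QR = 1532 / 1564 * 100 = 98.0%

98.0%


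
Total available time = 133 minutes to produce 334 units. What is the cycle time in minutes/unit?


Formula: CT = Available Time / Number of Units
CT = 133 min / 334 units
CT = 0.4 min/unit

0.4 min/unit


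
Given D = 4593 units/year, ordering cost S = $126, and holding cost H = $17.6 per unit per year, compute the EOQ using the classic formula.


Formula: EOQ = sqrt(2 * D * S / H)
Numerator: 2 * 4593 * 126 = 1157436
2DS/H = 1157436 / 17.6 = 65763.4
EOQ = sqrt(65763.4) = 256.4 units

256.4 units


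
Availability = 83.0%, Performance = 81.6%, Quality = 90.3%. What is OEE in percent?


Formula: OEE = Availability * Performance * Quality / 10000
A * P = 83.0% * 81.6% / 100 = 67.73%
OEE = 67.73% * 90.3% / 100 = 61.2%

61.2%


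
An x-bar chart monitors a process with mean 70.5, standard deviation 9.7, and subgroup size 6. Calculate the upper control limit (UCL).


UCL = 70.5 + 3 * 9.7 / sqrt(6)

82.38


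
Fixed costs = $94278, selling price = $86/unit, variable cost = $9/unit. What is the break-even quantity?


Formula: BEQ = Fixed Costs / (Price - Variable Cost)
Contribution margin = $86 - $9 = $77/unit
BEQ = ceil($94278 / $77/unit) = ceil(1224.39) = 1225 units

1225 units


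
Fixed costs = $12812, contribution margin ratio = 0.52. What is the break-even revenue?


Formula: BER = Fixed Costs / Contribution Margin Ratio
BER = $12812 / 0.52
BER = $24638.46 (to the nearest cent)

$24638.46


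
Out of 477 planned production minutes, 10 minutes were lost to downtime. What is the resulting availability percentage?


Formula: Availability = (Planned Time - Downtime) / Planned Time * 100
Uptime = 477 - 10 = 467 min
Availability = 467 / 477 * 100 = 97.9%

97.9%


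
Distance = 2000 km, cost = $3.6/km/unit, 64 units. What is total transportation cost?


TC = dist * cost * units = 2000 * 3.6 * 64 = $460800.00

$460800.00


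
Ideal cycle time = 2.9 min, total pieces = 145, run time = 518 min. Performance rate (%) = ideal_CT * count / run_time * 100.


Formula: Performance = (Ideal CT * Total Count) / Run Time * 100
Ideal output time = 2.9 * 145 = 420.5 min
Performance = 420.5 / 518 * 100 = 81.2%

81.2%


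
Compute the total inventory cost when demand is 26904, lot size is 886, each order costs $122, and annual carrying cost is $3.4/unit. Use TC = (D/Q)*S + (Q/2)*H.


TC = 26904/886 * 122 + 886/2 * 3.4

$5210.81


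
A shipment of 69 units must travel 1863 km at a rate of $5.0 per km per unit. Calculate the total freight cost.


TC = dist * cost * units = 1863 * 5.0 * 69 = $642735.00

$642735.00


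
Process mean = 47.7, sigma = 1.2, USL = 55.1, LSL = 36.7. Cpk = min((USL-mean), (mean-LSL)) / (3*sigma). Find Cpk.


Cpu = (55.1 - 47.7) / (3 * 1.2) = 2.06
Cpl = (47.7 - 36.7) / (3 * 1.2) = 3.06
Cpk = min(2.06, 3.06) = 2.06

2.06


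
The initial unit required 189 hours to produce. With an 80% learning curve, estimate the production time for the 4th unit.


Formula: T_n = T_1 * (learning_rate)^(log2(n)) where learning_rate = rate/100
Doublings = log2(4) = 2
T_n = 189 * 0.8^2
T_n = 189 * 0.64 = 121.0 hours

121.0 hours


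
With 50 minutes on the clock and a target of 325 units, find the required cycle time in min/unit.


Formula: CT = Available Time / Number of Units
CT = 50 min / 325 units
CT = 0.15 min/unit

0.15 min/unit


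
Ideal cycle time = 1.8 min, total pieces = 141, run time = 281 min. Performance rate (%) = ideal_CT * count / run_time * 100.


Formula: Performance = (Ideal CT * Total Count) / Run Time * 100
Ideal output time = 1.8 * 141 = 253.8 min
Performance = 253.8 / 281 * 100 = 90.3%

90.3%


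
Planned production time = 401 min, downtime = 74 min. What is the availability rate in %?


Formula: Availability = (Planned Time - Downtime) / Planned Time * 100
Uptime = 401 - 74 = 327 min
Availability = 327 / 401 * 100 = 81.5%

81.5%


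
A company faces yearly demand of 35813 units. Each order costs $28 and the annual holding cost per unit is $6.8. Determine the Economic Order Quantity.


Formula: EOQ = sqrt(2 * D * S / H)
Numerator: 2 * 35813 * 28 = 2005528
2DS/H = 2005528 / 6.8 = 294930.6
EOQ = sqrt(294930.6) = 543.1 units

543.1 units


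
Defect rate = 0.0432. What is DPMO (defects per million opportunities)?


DPMO = defect_rate * 1000000 = 0.0432 * 1000000

43200


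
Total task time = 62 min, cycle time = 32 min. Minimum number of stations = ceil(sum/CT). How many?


Formula: N_min = ceil(Sum of Task Times / Cycle Time)
N_min = ceil(62 min / 32 min) = ceil(1.9375)
N_min = 2 stations

2


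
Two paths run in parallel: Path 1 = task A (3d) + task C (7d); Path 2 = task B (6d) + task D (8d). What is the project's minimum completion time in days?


Path 1 = 3 + 7 = 10 days
Path 2 = 6 + 8 = 14 days
Duration = max(10, 14) = 14 days

14 days


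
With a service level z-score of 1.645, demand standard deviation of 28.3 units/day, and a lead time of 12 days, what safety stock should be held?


Formula: SS = z * sigma_d * sqrt(LT)
sqrt(LT) = sqrt(12) = 3.4641
SS = 1.645 * 28.3 * 3.4641
SS = 161.3 units

161.3 units


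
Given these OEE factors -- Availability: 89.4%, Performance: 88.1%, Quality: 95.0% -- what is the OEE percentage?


Formula: OEE = Availability * Performance * Quality / 10000
A * P = 89.4% * 88.1% / 100 = 78.76%
OEE = 78.76% * 95.0% / 100 = 74.8%

74.8%


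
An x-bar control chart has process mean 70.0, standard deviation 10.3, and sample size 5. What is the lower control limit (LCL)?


LCL = 70.0 - 3 * 10.3 / sqrt(5)

56.18


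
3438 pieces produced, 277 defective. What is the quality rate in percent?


Formula: Quality Rate = Good Pieces / Total Pieces * 100
Good pieces = 3438 - 277 = 3161
QR = 3161 / 3438 * 100 = 91.9%

91.9%


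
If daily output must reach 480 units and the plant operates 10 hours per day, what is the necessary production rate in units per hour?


Formula: Production Rate = Daily Demand / Available Hours
Rate = 480 units/day / 10 hours/day
Rate = 48.0 units/hour

48.0 units/hour


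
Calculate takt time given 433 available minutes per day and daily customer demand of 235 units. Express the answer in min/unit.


Formula: Takt Time = Available Production Time / Customer Demand
Takt = 433 min/day / 235 units/day
Takt = 1.84 min/unit

1.84 min/unit


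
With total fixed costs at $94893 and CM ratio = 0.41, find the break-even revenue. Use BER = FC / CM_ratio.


Formula: BER = Fixed Costs / Contribution Margin Ratio
BER = $94893 / 0.41
BER = $231446.34 (to the nearest cent)

$231446.34


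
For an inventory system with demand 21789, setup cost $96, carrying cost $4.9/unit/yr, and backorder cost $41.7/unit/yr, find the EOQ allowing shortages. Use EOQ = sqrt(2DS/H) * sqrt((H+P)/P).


Formula: EOQ* = sqrt(2DS/H) * sqrt((H+P)/P)
Base EOQ = sqrt(2*21789*96/4.9) = 924.0 units
Correction = sqrt((4.9+41.7)/41.7) = 1.05712
EOQ* = 924.0 * 1.05712 = 976.8 units

976.8 units


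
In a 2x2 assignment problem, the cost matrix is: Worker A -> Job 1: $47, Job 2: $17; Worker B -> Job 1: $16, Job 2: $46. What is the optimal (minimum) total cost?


Option 1: A->1 + B->2 = $47 + $46 = $93
Option 2: A->2 + B->1 = $17 + $16 = $33
Min cost = min($93, $33) = $33

$33


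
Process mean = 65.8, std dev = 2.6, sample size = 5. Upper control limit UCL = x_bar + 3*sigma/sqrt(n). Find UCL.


UCL = 65.8 + 3 * 2.6 / sqrt(5)

69.29


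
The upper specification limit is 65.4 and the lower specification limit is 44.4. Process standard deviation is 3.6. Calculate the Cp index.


Cp = (65.4 - 44.4) / (6 * 3.6)

0.97


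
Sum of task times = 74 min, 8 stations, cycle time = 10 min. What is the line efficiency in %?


Formula: Efficiency = Sum of Task Times / (N_stations * CT) * 100
Total station capacity = 8 stations * 10 min = 80 min
Efficiency = 74 / 80 * 100 = 92.5%

92.5%


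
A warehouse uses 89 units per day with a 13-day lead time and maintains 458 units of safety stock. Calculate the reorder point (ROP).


Formula: ROP = (Daily Demand * Lead Time) + Safety Stock
Demand during lead time = 89 * 13 = 1157 units
ROP = 1157 + 458 = 1615 units

1615 units


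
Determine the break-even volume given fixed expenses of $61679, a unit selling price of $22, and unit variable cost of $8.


Formula: BEQ = Fixed Costs / (Price - Variable Cost)
Contribution margin = $22 - $8 = $14/unit
BEQ = ceil($61679 / $14/unit) = ceil(4405.64) = 4406 units

4406 units


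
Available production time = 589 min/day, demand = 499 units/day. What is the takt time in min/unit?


Formula: Takt Time = Available Production Time / Customer Demand
Takt = 589 min/day / 499 units/day
Takt = 1.18 min/unit

1.18 min/unit


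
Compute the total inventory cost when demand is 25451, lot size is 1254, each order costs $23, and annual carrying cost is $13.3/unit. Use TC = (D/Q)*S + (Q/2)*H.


TC = 25451/1254 * 23 + 1254/2 * 13.3

$8805.90


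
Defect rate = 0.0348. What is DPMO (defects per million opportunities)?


DPMO = defect_rate * 1000000 = 0.0348 * 1000000

34800


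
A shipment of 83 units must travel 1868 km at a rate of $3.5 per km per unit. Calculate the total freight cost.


TC = dist * cost * units = 1868 * 3.5 * 83 = $542654.00

$542654.00


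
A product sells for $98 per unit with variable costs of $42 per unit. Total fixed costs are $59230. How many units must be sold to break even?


Formula: BEQ = Fixed Costs / (Price - Variable Cost)
Contribution margin = $98 - $42 = $56/unit
BEQ = ceil($59230 / $56/unit) = ceil(1057.68) = 1058 units

1058 units


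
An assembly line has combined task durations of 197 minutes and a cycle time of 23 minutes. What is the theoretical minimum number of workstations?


Formula: N_min = ceil(Sum of Task Times / Cycle Time)
N_min = ceil(197 min / 23 min) = ceil(8.5652)
N_min = 9 stations

9


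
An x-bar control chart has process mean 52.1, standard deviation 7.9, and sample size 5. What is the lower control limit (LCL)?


LCL = 52.1 - 3 * 7.9 / sqrt(5)

41.5


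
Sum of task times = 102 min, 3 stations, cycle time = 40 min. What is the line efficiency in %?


Formula: Efficiency = Sum of Task Times / (N_stations * CT) * 100
Total station capacity = 3 stations * 40 min = 120 min
Efficiency = 102 / 120 * 100 = 85.0%

85.0%


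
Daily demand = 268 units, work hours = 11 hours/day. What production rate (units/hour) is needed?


Formula: Production Rate = Daily Demand / Available Hours
Rate = 268 units/day / 11 hours/day
Rate = 24.4 units/hour

24.4 units/hour


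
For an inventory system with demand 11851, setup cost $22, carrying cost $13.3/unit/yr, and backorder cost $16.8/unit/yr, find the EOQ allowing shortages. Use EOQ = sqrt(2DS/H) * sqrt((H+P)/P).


Formula: EOQ* = sqrt(2DS/H) * sqrt((H+P)/P)
Base EOQ = sqrt(2*11851*22/13.3) = 198.01 units
Correction = sqrt((13.3+16.8)/16.8) = 1.33853
EOQ* = 198.01 * 1.33853 = 265.0 units

265.0 units


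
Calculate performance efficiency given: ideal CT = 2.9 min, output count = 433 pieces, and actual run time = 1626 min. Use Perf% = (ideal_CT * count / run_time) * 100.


Formula: Performance = (Ideal CT * Total Count) / Run Time * 100
Ideal output time = 2.9 * 433 = 1255.7 min
Performance = 1255.7 / 1626 * 100 = 77.2%

77.2%


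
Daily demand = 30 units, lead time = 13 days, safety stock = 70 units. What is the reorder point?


Formula: ROP = (Daily Demand * Lead Time) + Safety Stock
Demand during lead time = 30 * 13 = 390 units
ROP = 390 + 70 = 460 units

460 units


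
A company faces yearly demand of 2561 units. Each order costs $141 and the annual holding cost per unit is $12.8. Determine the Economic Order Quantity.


Formula: EOQ = sqrt(2 * D * S / H)
Numerator: 2 * 2561 * 141 = 722202
2DS/H = 722202 / 12.8 = 56422.0
EOQ = sqrt(56422.0) = 237.5 units

237.5 units


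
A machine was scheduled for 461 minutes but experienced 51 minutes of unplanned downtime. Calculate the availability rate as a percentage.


Formula: Availability = (Planned Time - Downtime) / Planned Time * 100
Uptime = 461 - 51 = 410 min
Availability = 410 / 461 * 100 = 88.9%

88.9%


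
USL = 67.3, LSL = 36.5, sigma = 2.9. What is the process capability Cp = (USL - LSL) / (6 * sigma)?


Cp = (67.3 - 36.5) / (6 * 2.9)

1.77


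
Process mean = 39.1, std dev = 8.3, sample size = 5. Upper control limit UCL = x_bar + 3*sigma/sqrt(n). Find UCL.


UCL = 39.1 + 3 * 8.3 / sqrt(5)

50.24


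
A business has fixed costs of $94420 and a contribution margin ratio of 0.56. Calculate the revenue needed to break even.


Formula: BER = Fixed Costs / Contribution Margin Ratio
BER = $94420 / 0.56
BER = $168607.14 (to the nearest cent)

$168607.14


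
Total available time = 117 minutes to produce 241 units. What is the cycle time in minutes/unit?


Formula: CT = Available Time / Number of Units
CT = 117 min / 241 units
CT = 0.49 min/unit

0.49 min/unit


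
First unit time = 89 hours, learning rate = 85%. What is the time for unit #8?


Formula: T_n = T_1 * (learning_rate)^(log2(n)) where learning_rate = rate/100
Doublings = log2(8) = 3
T_n = 89 * 0.85^3
T_n = 89 * 0.6141 = 54.7 hours

54.7 hours


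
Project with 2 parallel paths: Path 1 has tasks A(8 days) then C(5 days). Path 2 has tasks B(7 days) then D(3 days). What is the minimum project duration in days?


Path 1 = 8 + 5 = 13 days
Path 2 = 7 + 3 = 10 days
Duration = max(13, 10) = 13 days

13 days


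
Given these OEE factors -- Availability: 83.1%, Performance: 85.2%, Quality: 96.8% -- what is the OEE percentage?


Formula: OEE = Availability * Performance * Quality / 10000
A * P = 83.1% * 85.2% / 100 = 70.8%
OEE = 70.8% * 96.8% / 100 = 68.5%

68.5%


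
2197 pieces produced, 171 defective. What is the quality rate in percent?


Formula: Quality Rate = Good Pieces / Total Pieces * 100
Good pieces = 2197 - 171 = 2026
QR = 2026 / 2197 * 100 = 92.2%

92.2%


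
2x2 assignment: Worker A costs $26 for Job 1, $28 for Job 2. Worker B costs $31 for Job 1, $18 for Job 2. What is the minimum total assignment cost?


Option 1: A->1 + B->2 = $26 + $18 = $44
Option 2: A->2 + B->1 = $28 + $31 = $59
Min cost = min($44, $59) = $44

$44


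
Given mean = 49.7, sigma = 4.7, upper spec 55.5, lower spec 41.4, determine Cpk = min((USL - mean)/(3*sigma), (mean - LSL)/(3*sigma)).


Cpu = (55.5 - 49.7) / (3 * 4.7) = 0.41
Cpl = (49.7 - 41.4) / (3 * 4.7) = 0.59
Cpk = min(0.41, 0.59) = 0.41

0.41


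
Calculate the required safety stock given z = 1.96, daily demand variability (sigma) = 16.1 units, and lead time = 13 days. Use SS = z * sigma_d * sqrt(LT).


Formula: SS = z * sigma_d * sqrt(LT)
sqrt(LT) = sqrt(13) = 3.6056
SS = 1.96 * 16.1 * 3.6056
SS = 113.8 units

113.8 units


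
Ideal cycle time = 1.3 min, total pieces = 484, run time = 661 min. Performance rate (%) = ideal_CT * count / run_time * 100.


Formula: Performance = (Ideal CT * Total Count) / Run Time * 100
Ideal output time = 1.3 * 484 = 629.2 min
Performance = 629.2 / 661 * 100 = 95.2%

95.2%


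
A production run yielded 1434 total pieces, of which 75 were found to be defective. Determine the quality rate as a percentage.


Formula: Quality Rate = Good Pieces / Total Pieces * 100
Good pieces = 1434 - 75 = 1359
QR = 1359 / 1434 * 100 = 94.8%

94.8%


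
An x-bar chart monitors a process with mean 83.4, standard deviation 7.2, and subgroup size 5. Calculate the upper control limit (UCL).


UCL = 83.4 + 3 * 7.2 / sqrt(5)

93.06


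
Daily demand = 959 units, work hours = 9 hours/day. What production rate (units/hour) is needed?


Formula: Production Rate = Daily Demand / Available Hours
Rate = 959 units/day / 9 hours/day
Rate = 106.6 units/hour

106.6 units/hour


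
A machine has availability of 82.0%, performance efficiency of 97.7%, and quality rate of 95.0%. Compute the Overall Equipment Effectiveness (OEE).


Formula: OEE = Availability * Performance * Quality / 10000
A * P = 82.0% * 97.7% / 100 = 80.11%
OEE = 80.11% * 95.0% / 100 = 76.1%

76.1%


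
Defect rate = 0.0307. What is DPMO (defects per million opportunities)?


DPMO = defect_rate * 1000000 = 0.0307 * 1000000

30700


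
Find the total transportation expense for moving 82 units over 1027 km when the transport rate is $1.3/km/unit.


TC = dist * cost * units = 1027 * 1.3 * 82 = $109478.20

$109478.20


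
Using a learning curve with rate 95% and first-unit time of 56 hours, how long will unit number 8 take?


Formula: T_n = T_1 * (learning_rate)^(log2(n)) where learning_rate = rate/100
Doublings = log2(8) = 3
T_n = 56 * 0.95^3
T_n = 56 * 0.8574 = 48.0 hours

48.0 hours


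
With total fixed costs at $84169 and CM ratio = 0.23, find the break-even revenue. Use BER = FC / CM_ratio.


Formula: BER = Fixed Costs / Contribution Margin Ratio
BER = $84169 / 0.23
BER = $365952.17 (to the nearest cent)

$365952.17


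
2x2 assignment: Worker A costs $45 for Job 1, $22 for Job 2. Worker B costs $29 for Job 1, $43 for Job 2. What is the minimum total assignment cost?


Option 1: A->1 + B->2 = $45 + $43 = $88
Option 2: A->2 + B->1 = $22 + $29 = $51
Min cost = min($88, $51) = $51

$51


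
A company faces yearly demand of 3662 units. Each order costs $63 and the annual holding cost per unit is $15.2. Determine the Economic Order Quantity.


Formula: EOQ = sqrt(2 * D * S / H)
Numerator: 2 * 3662 * 63 = 461412
2DS/H = 461412 / 15.2 = 30356.1
EOQ = sqrt(30356.1) = 174.2 units

174.2 units


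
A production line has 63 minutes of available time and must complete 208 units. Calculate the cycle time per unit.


Formula: CT = Available Time / Number of Units
CT = 63 min / 208 units
CT = 0.3 min/unit

0.3 min/unit


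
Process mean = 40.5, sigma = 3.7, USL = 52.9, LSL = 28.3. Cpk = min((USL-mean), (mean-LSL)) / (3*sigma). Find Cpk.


Cpu = (52.9 - 40.5) / (3 * 3.7) = 1.12
Cpl = (40.5 - 28.3) / (3 * 3.7) = 1.1
Cpk = min(1.12, 1.1) = 1.1

1.1


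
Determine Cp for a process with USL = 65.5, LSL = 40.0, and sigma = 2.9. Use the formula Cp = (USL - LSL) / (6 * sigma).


Cp = (65.5 - 40.0) / (6 * 2.9)

1.47


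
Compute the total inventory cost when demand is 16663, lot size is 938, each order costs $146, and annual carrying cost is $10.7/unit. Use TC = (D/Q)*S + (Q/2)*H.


TC = 16663/938 * 146 + 938/2 * 10.7

$7611.90


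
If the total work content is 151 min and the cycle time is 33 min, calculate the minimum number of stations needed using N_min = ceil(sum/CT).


Formula: N_min = ceil(Sum of Task Times / Cycle Time)
N_min = ceil(151 min / 33 min) = ceil(4.5758)
N_min = 5 stations

5


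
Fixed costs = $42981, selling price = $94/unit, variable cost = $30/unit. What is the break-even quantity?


Formula: BEQ = Fixed Costs / (Price - Variable Cost)
Contribution margin = $94 - $30 = $64/unit
BEQ = ceil($42981 / $64/unit) = ceil(671.58) = 672 units

672 units


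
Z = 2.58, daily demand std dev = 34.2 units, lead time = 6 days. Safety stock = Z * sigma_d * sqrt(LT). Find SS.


Formula: SS = z * sigma_d * sqrt(LT)
sqrt(LT) = sqrt(6) = 2.4495
SS = 2.58 * 34.2 * 2.4495
SS = 216.1 units

216.1 units


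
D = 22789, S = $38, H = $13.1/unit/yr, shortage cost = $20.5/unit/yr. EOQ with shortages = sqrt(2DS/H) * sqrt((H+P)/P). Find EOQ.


Formula: EOQ* = sqrt(2DS/H) * sqrt((H+P)/P)
Base EOQ = sqrt(2*22789*38/13.1) = 363.61 units
Correction = sqrt((13.1+20.5)/20.5) = 1.28024
EOQ* = 363.61 * 1.28024 = 465.5 units

465.5 units


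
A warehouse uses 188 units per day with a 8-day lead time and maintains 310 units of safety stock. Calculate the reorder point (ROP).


Formula: ROP = (Daily Demand * Lead Time) + Safety Stock
Demand during lead time = 188 * 8 = 1504 units
ROP = 1504 + 310 = 1814 units

1814 units


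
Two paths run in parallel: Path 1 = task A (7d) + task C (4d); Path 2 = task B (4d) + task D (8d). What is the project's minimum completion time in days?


Path 1 = 7 + 4 = 11 days
Path 2 = 4 + 8 = 12 days
Duration = max(11, 12) = 12 days

12 days


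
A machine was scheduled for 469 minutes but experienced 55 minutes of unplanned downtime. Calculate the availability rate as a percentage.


Formula: Availability = (Planned Time - Downtime) / Planned Time * 100
Uptime = 469 - 55 = 414 min
Availability = 414 / 469 * 100 = 88.3%

88.3%


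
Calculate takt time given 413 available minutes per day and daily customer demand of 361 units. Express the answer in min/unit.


Formula: Takt Time = Available Production Time / Customer Demand
Takt = 413 min/day / 361 units/day
Takt = 1.14 min/unit

1.14 min/unit


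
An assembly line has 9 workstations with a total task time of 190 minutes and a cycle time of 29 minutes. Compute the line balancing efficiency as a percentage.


Formula: Efficiency = Sum of Task Times / (N_stations * CT) * 100
Total station capacity = 9 stations * 29 min = 261 min
Efficiency = 190 / 261 * 100 = 72.8%

72.8%


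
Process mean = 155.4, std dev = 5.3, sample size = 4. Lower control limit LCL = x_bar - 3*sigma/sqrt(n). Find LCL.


LCL = 155.4 - 3 * 5.3 / sqrt(4)

147.45


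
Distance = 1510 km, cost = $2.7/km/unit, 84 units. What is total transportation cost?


TC = dist * cost * units = 1510 * 2.7 * 84 = $342468.00

$342468.00


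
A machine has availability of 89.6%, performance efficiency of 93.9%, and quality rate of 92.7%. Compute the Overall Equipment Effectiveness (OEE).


Formula: OEE = Availability * Performance * Quality / 10000
A * P = 89.6% * 93.9% / 100 = 84.13%
OEE = 84.13% * 92.7% / 100 = 78.0%

78.0%


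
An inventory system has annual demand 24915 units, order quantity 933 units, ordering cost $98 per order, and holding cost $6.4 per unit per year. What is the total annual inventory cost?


TC = 24915/933 * 98 + 933/2 * 6.4

$5602.61


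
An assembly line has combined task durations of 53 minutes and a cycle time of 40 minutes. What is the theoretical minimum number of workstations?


Formula: N_min = ceil(Sum of Task Times / Cycle Time)
N_min = ceil(53 min / 40 min) = ceil(1.325)
N_min = 2 stations

2


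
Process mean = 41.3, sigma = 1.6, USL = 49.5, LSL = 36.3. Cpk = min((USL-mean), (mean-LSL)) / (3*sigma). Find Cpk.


Cpu = (49.5 - 41.3) / (3 * 1.6) = 1.71
Cpl = (41.3 - 36.3) / (3 * 1.6) = 1.04
Cpk = min(1.71, 1.04) = 1.04

1.04


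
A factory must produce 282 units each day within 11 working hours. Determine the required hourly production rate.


Formula: Production Rate = Daily Demand / Available Hours
Rate = 282 units/day / 11 hours/day
Rate = 25.6 units/hour

25.6 units/hour


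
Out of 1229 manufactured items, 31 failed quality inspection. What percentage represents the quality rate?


Formula: Quality Rate = Good Pieces / Total Pieces * 100
Good pieces = 1229 - 31 = 1198
QR = 1198 / 1229 * 100 = 97.5%

97.5%


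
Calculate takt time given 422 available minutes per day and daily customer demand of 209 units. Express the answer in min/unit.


Formula: Takt Time = Available Production Time / Customer Demand
Takt = 422 min/day / 209 units/day
Takt = 2.02 min/unit

2.02 min/unit


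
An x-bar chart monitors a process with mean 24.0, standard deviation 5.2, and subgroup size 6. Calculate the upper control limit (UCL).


UCL = 24.0 + 3 * 5.2 / sqrt(6)

30.37


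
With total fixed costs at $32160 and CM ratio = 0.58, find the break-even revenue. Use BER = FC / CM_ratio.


Formula: BER = Fixed Costs / Contribution Margin Ratio
BER = $32160 / 0.58
BER = $55448.28 (to the nearest cent)

$55448.28


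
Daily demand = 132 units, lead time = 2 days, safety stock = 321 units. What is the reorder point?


Formula: ROP = (Daily Demand * Lead Time) + Safety Stock
Demand during lead time = 132 * 2 = 264 units
ROP = 264 + 321 = 585 units

585 units


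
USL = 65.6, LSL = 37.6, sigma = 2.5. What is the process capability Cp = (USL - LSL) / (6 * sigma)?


Cp = (65.6 - 37.6) / (6 * 2.5)

1.87


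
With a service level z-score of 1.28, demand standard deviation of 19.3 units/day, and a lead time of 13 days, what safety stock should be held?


Formula: SS = z * sigma_d * sqrt(LT)
sqrt(LT) = sqrt(13) = 3.6056
SS = 1.28 * 19.3 * 3.6056
SS = 89.1 units

89.1 units


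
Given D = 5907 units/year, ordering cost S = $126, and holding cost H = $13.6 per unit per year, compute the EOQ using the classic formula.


Formula: EOQ = sqrt(2 * D * S / H)
Numerator: 2 * 5907 * 126 = 1488564
2DS/H = 1488564 / 13.6 = 109453.2
EOQ = sqrt(109453.2) = 330.8 units

330.8 units


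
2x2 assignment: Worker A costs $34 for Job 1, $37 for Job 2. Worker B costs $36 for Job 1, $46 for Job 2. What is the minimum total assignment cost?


Option 1: A->1 + B->2 = $34 + $46 = $80
Option 2: A->2 + B->1 = $37 + $36 = $73
Min cost = min($80, $73) = $73

$73


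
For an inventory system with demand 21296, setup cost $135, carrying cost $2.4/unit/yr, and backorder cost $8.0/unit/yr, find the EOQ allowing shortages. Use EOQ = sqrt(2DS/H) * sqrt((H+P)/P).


Formula: EOQ* = sqrt(2DS/H) * sqrt((H+P)/P)
Base EOQ = sqrt(2*21296*135/2.4) = 1547.84 units
Correction = sqrt((2.4+8.0)/8.0) = 1.14018
EOQ* = 1547.84 * 1.14018 = 1764.8 units

1764.8 units


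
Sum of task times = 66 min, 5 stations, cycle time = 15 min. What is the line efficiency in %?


Formula: Efficiency = Sum of Task Times / (N_stations * CT) * 100
Total station capacity = 5 stations * 15 min = 75 min
Efficiency = 66 / 75 * 100 = 88.0%

88.0%


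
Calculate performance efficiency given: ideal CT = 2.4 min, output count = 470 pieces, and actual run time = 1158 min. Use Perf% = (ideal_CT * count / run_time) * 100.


Formula: Performance = (Ideal CT * Total Count) / Run Time * 100
Ideal output time = 2.4 * 470 = 1128.0 min
Performance = 1128.0 / 1158 * 100 = 97.4%

97.4%


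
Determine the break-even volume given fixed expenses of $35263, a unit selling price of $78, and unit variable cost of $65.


Formula: BEQ = Fixed Costs / (Price - Variable Cost)
Contribution margin = $78 - $65 = $13/unit
BEQ = ceil($35263 / $13/unit) = ceil(2712.54) = 2713 units

2713 units


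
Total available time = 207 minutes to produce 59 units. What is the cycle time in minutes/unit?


Formula: CT = Available Time / Number of Units
CT = 207 min / 59 units
CT = 3.51 min/unit

3.51 min/unit


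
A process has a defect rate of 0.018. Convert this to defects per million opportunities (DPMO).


DPMO = defect_rate * 1000000 = 0.018 * 1000000

18000


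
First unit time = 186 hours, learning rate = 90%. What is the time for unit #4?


Formula: T_n = T_1 * (learning_rate)^(log2(n)) where learning_rate = rate/100
Doublings = log2(4) = 2
T_n = 186 * 0.9^2
T_n = 186 * 0.81 = 150.7 hours

150.7 hours


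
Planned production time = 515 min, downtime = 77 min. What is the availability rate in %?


Formula: Availability = (Planned Time - Downtime) / Planned Time * 100
Uptime = 515 - 77 = 438 min
Availability = 438 / 515 * 100 = 85.0%

85.0%


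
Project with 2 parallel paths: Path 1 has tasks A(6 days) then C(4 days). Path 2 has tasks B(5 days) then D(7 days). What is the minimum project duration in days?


Path 1 = 6 + 4 = 10 days
Path 2 = 5 + 7 = 12 days
Duration = max(10, 12) = 12 days

12 days


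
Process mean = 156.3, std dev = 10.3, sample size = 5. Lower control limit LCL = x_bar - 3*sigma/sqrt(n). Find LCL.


LCL = 156.3 - 3 * 10.3 / sqrt(5)

142.48


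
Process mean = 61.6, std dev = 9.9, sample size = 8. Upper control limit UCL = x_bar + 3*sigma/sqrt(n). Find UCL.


UCL = 61.6 + 3 * 9.9 / sqrt(8)

72.1


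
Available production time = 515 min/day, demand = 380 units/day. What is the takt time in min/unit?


Formula: Takt Time = Available Production Time / Customer Demand
Takt = 515 min/day / 380 units/day
Takt = 1.36 min/unit

1.36 min/unit


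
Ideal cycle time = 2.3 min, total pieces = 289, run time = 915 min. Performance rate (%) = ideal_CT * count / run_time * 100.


Formula: Performance = (Ideal CT * Total Count) / Run Time * 100
Ideal output time = 2.3 * 289 = 664.7 min
Performance = 664.7 / 915 * 100 = 72.6%

72.6%


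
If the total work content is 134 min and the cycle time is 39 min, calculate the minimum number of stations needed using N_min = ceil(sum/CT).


Formula: N_min = ceil(Sum of Task Times / Cycle Time)
N_min = ceil(134 min / 39 min) = ceil(3.4359)
N_min = 4 stations

4


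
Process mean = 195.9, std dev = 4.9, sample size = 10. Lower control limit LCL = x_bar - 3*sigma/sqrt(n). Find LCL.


LCL = 195.9 - 3 * 4.9 / sqrt(10)

191.25


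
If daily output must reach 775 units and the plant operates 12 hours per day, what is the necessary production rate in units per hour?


Formula: Production Rate = Daily Demand / Available Hours
Rate = 775 units/day / 12 hours/day
Rate = 64.6 units/hour

64.6 units/hour


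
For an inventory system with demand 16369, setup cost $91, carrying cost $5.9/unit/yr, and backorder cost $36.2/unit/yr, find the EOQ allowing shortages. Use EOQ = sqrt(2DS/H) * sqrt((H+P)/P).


Formula: EOQ* = sqrt(2DS/H) * sqrt((H+P)/P)
Base EOQ = sqrt(2*16369*91/5.9) = 710.59 units
Correction = sqrt((5.9+36.2)/36.2) = 1.07842
EOQ* = 710.59 * 1.07842 = 766.3 units

766.3 units


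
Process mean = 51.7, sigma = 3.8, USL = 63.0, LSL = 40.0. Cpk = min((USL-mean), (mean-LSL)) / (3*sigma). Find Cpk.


Cpu = (63.0 - 51.7) / (3 * 3.8) = 0.99
Cpl = (51.7 - 40.0) / (3 * 3.8) = 1.03
Cpk = min(0.99, 1.03) = 0.99

0.99


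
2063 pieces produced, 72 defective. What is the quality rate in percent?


Formula: Quality Rate = Good Pieces / Total Pieces * 100
Good pieces = 2063 - 72 = 1991
QR = 1991 / 2063 * 100 = 96.5%

96.5%


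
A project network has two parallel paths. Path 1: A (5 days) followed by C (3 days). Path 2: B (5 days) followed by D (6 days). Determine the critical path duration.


Path 1 = 5 + 3 = 8 days
Path 2 = 5 + 6 = 11 days
Duration = max(8, 11) = 11 days

11 days


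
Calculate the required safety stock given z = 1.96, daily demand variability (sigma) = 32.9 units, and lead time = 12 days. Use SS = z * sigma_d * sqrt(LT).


Formula: SS = z * sigma_d * sqrt(LT)
sqrt(LT) = sqrt(12) = 3.4641
SS = 1.96 * 32.9 * 3.4641
SS = 223.4 units

223.4 units


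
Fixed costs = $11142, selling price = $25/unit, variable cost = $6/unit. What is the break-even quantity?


Formula: BEQ = Fixed Costs / (Price - Variable Cost)
Contribution margin = $25 - $6 = $19/unit
BEQ = ceil($11142 / $19/unit) = ceil(586.42) = 587 units

587 units


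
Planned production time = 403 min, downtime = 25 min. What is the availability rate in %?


Formula: Availability = (Planned Time - Downtime) / Planned Time * 100
Uptime = 403 - 25 = 378 min
Availability = 378 / 403 * 100 = 93.8%

93.8%


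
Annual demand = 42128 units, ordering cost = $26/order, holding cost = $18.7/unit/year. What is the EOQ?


Formula: EOQ = sqrt(2 * D * S / H)
Numerator: 2 * 42128 * 26 = 2190656
2DS/H = 2190656 / 18.7 = 117147.4
EOQ = sqrt(117147.4) = 342.3 units

342.3 units


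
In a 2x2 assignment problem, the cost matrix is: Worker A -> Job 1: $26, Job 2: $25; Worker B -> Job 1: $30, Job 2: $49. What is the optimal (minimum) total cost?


Option 1: A->1 + B->2 = $26 + $49 = $75
Option 2: A->2 + B->1 = $25 + $30 = $55
Min cost = min($75, $55) = $55

$55


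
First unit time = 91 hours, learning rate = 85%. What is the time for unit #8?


Formula: T_n = T_1 * (learning_rate)^(log2(n)) where learning_rate = rate/100
Doublings = log2(8) = 3
T_n = 91 * 0.85^3
T_n = 91 * 0.6141 = 55.9 hours

55.9 hours
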